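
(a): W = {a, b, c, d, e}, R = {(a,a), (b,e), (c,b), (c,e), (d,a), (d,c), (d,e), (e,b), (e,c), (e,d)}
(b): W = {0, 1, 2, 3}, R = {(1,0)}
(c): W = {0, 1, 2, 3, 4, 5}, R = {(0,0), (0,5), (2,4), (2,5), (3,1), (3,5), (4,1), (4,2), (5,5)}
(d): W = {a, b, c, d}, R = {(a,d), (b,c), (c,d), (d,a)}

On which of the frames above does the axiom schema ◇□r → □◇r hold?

The schema corresponds to convergence: ∀x ∀y ∀z (Rxy ∧ Rxz → ∃w (Ryw ∧ Rzw)).
(a): fails — Rcb and Rce but b and e have no common successor.
(b): fails — R10 and R10 but 0 and 0 have no common successor.
(c): fails — R25 and R24 but 5 and 4 have no common successor.
(d): satisfies the condition.
Valid on: (d).

(d)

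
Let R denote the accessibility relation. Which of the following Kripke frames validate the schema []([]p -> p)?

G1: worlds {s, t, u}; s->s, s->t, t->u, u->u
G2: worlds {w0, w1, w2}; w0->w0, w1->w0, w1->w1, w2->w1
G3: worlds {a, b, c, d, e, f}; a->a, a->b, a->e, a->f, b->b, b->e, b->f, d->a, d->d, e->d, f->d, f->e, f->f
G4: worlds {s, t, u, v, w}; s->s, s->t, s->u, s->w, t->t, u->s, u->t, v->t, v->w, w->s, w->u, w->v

The schema corresponds to shift-reflexivity: forall x forall y (Rxy -> Ryy).
G1: fails — Rst but not Rtt.
G2: holds.
G3: fails — Rae but not Ree.
G4: fails — Rwu but not Ruu.
Valid on: G2.

G2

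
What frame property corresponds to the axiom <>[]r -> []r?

This is frame-equivalent to ◇r → □◇r (substitute ¬r for r and contrapose).
Suppose ◇r→□◇r is valid. Take Rxy, Rxz and set V(r)={y}. Then ◇r at x, so □◇r at x, so ◇r at z, so some w with Rzw has r; w=y, i.e. Rzy. By symmetry of the argument, Ryz.
Conversely, any frame satisfying forall x forall y forall z (Rxy & Rxz -> Ryz) validates the schema.
Frame condition: forall x forall y forall z (Rxy & Rxz -> Ryz).

The Euclidean property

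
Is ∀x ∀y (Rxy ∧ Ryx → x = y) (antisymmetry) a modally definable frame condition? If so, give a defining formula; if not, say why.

Not definable by any modal formula

Any modally definable frame class is closed under surjective bounded morphisms.
The 6-cycle (worlds a,b,c,d,e,f with a→b→c→d→e→f→a) is antisymmetric. Sending even-indexed worlds to s and odd-indexed worlds to t is a surjective bounded morphism onto the two-world frame with s↔t, which is not antisymmetric.
Hence antisymmetry is not modally definable.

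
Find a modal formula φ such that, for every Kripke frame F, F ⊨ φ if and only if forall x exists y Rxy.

□s → ◇s

The condition is seriality. The D schema □s → ◇s defines it.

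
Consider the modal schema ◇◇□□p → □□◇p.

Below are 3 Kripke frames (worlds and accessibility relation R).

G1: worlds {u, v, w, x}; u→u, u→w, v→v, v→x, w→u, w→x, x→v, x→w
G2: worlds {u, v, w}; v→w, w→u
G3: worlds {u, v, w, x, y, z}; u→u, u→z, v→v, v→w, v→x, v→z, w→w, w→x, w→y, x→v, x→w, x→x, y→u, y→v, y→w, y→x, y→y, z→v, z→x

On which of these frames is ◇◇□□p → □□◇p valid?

The schema corresponds to a generalized confluence (Geach) condition: ∀x ∀y ∀z ((xR²y ∧ xR²z) → ∃w (yR²w ∧ zRw)).
G1: satisfies the condition.
G2: fails — vR²u, vR²u but no t with uR²t and uRt.
G3: satisfies the condition.

G1, G3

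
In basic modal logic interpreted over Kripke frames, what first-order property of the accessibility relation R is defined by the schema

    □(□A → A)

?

shift-reflexivity

This schema is the T□ axiom.
Its frame correspondent is shift-reflexivity — ∀x ∀y (Rxy → Ryy).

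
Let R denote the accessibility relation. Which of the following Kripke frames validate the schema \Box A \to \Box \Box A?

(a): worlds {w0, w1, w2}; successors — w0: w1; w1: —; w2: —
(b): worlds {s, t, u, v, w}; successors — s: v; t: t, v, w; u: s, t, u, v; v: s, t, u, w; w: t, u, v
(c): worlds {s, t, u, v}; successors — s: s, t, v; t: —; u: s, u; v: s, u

(a)

Frame correspondent (Sahlqvist): \forall x \forall y \forall z (Rxy \wedge Ryz \to Rxz) — i.e. transitivity.
(a): holds.
(b): fails — Ruv and Rvw but not Ruw.
(c): fails — Rus and Rsv but not Ruv.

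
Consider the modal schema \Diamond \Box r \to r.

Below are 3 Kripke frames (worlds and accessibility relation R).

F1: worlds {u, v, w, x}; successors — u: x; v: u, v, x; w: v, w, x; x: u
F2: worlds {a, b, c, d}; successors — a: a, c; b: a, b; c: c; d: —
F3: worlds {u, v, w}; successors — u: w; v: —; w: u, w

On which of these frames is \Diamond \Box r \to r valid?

F3

This is the axiom for symmetry; its first-order frame correspondent is \forall x \forall y (Rxy \to Ryx).
F1: fails — Rwx but not Rxw.
F2: fails — Rba but not Rab.
F3: satisfies the condition.
Valid on: F3.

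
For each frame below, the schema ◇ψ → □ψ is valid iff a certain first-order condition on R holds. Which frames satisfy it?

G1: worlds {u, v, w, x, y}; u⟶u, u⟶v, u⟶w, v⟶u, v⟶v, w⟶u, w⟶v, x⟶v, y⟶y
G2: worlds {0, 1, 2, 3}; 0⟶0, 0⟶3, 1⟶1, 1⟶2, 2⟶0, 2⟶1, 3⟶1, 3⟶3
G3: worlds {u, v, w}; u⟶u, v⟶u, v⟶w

none

The schema corresponds to partial functionality: ∀x ∀y ∀z (Rxy ∧ Rxz → y = z).
G1: fails — u sees both u and v.
G2: fails — 0 sees both 0 and 3.
G3: fails — v sees both u and w.
Valid on no frame.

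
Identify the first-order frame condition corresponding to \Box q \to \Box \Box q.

Suppose □q→□□q is valid. Take Rxy, Ryz and set V(q)={w : Rxw}. Then □q at x, so □□q at x, so □q at y, so q at z, i.e. Rxz.
Conversely, on a frame with transitivity the schema holds at every world under every valuation.
So the correspondent is transitivity.

transitivity: \forall x \forall y \forall z (Rxy \wedge Ryz \to Rxz)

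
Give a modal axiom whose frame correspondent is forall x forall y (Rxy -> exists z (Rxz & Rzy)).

□□ψ → □ψ

This is density; the standard corresponding axiom is C4: □□ψ → □ψ.
Suppose □□ψ→□ψ is valid. Take Rxy and set V(ψ)={w : xR²w}. Then □□ψ at x, so □ψ at x, so ψ at y, i.e. ∃z(Rxz∧Rzy).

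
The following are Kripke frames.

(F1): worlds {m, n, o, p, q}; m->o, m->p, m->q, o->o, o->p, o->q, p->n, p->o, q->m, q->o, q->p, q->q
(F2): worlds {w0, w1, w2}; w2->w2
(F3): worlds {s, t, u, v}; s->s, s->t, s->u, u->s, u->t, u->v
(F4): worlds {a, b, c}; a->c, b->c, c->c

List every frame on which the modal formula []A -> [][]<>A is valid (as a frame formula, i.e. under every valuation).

(F2), (F4)

The schema corresponds to a generalized confluence (Geach) condition: forall x forall z (x R^2 z -> exists w (xRw & zRw)).
(F1): fails — mR²n but no w with mRw and nRw.
(F2): condition met.
(F3): fails — sR²t but no w with sRw and tRw.
(F4): condition met.
Valid on: (F2), (F4).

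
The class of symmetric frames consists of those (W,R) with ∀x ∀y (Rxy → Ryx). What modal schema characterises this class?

r → □◇r

A defining formula is r → □◇r (the B axiom).
Suppose r→□◇r is valid. Take Rxy and set V(r)={x}. Then r at x, so □◇r at x, so ◇r at y, so some z with Ryz has r; z=x, i.e. Ryx.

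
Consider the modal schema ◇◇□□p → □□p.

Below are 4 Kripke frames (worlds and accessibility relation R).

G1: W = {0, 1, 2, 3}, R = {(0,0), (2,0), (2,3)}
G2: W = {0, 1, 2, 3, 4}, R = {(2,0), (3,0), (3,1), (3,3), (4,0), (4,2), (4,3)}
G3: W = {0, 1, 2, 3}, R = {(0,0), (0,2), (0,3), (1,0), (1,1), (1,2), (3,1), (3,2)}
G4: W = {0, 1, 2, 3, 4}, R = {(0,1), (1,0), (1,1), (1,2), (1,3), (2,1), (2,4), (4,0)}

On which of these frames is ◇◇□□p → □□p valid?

This is the axiom for a generalized confluence (Geach) condition; its first-order frame correspondent is ∀x ∀y ∀z ((xR²y ∧ xR²z) → ∃w (yR²w ∧ z = w)).
G1: condition met.
G2: fails — 3R²0, 3R²0 but no w with 0R²w and 0=w.
G3: fails — 0R²2, 0R²0 but no w with 2R²w and 0=w.
G4: fails — 0R²3, 0R²0 but no w with 3R²w and 0=w.
Valid on: G1.

G1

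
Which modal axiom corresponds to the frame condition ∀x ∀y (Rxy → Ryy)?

□(□q → q)

A defining formula is □(□q → q) (the T□ axiom).
Suppose □(□q→q) is valid. Take Rxy and set V(q)={w : Ryw}. Then at y, □q holds; since □(□q→q) at x, □q→q at y, so q at y, i.e. Ryy.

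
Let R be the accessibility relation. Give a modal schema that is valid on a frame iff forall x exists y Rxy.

□s → ◇s

The condition is seriality. The D schema □s → ◇s defines it.
Suppose □s→◇s is valid. At any x set V(s)=W. Then □s at x, so ◇s at x, so x has a successor.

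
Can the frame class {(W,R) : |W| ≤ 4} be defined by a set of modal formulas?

Modal frame validity is preserved under disjoint unions.
Any modal formula valid on each of 5 disjoint one-world frames is valid on their disjoint union (validity is preserved under disjoint unions). Each one-world frame has |W|=1≤4, but the union has |W|=5.
Hence having at most 4 worlds is not modally definable.

Not definable by any modal formula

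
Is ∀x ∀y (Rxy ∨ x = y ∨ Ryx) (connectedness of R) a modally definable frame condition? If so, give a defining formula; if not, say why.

Modal frame validity is preserved under disjoint unions.
Take 4 disjoint single-world reflexive frames: each is trivially connected, but their disjoint union has 4 worlds with no edge between distinct components, so it is not connected.
So no modal formula (or set of formulas) defines exactly the connected frames.

No — not modally definable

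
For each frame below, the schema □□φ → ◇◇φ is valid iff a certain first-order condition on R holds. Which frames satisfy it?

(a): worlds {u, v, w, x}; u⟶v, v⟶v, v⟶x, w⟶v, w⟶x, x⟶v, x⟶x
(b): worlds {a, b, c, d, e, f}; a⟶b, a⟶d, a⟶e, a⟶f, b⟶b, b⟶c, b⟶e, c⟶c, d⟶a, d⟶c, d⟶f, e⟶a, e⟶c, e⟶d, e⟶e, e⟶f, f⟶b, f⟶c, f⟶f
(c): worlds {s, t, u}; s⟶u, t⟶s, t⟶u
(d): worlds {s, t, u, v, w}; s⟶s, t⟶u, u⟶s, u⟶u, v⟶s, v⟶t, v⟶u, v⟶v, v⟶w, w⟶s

Frame correspondent (Sahlqvist): ∀x ∃w (xR²w ∧ xR²w) — i.e. a generalized confluence (Geach) condition.
(a): condition met.
(b): condition met.
(c): fails — at s but no w with sR²w and sR²w.
(d): condition met.
Valid on: (a), (b), (d).

(a), (b), (d)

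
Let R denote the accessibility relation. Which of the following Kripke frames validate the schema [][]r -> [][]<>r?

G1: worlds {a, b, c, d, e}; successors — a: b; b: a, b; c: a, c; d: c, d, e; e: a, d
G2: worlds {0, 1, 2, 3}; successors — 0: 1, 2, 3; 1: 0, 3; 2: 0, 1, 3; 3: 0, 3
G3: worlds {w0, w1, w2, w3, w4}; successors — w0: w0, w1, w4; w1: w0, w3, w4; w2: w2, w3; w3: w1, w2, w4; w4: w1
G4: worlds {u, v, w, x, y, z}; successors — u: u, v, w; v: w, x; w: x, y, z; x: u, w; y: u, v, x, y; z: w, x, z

G2, G4

This is the axiom for a generalized confluence (Geach) condition; its first-order frame correspondent is forall x forall z (x R^2 z -> exists w (x R^2 w & zRw)).
G1: fails — dR²a but no w with dR²w and aRw.
G2: condition met.
G3: fails — w4R²w4 but no w with w4R²w and w4Rw.
G4: condition met.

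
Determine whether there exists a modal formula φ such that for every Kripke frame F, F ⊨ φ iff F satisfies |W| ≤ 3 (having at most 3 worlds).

If a class were modally definable it would be closed under disjoint unions (Goldblatt–Thomason).
Any modal formula valid on each of 4 disjoint one-world frames is valid on their disjoint union (validity is preserved under disjoint unions). Each one-world frame has |W|=1≤3, but the union has |W|=4.
Hence having at most 3 worlds is not modally definable.

No — not modally definable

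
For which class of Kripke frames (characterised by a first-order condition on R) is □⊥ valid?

□⊥ is valid iff no world has any successor (otherwise □⊥ fails at any world with one).
Conversely, any frame satisfying ∀x ∀y ¬Rxy validates the schema.
Frame condition: ∀x ∀y ¬Rxy.

Emptiness of R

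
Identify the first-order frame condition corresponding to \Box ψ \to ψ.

Reflexivity

Suppose □ψ→ψ is valid. At any x set V(ψ)={w : Rxw}. Then □ψ holds at x, so ψ holds at x, i.e. Rxx.
The converse is a direct semantic check.
Frame condition: \forall x Rxx.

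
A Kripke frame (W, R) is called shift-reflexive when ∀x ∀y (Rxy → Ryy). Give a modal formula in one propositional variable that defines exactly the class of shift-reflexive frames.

This is shift-reflexivity; the standard corresponding axiom is T□: □(□s → s).
Suppose □(□s→s) is valid. Take Rxy and set V(s)={w : Ryw}. Then at y, □s holds; since □(□s→s) at x, □s→s at y, so s at y, i.e. Ryy.

□(□s → s)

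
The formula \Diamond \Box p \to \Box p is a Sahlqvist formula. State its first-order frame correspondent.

This is a form of the 5 axiom.
Its frame correspondent is the Euclidean property — \forall x \forall y \forall z (Rxy \wedge Rxz \to Ryz).

the Euclidean property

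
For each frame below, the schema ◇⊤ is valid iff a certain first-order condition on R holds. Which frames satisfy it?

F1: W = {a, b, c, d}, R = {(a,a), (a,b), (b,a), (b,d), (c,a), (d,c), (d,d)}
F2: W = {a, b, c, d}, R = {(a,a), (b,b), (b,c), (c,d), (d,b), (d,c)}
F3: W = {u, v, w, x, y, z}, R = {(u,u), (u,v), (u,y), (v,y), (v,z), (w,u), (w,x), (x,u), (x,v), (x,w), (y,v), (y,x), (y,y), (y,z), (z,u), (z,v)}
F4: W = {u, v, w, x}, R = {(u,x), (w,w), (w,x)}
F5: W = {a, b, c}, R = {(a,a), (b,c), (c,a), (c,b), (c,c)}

F1, F2, F3, F5

This is the axiom for seriality; its first-order frame correspondent is ∀x ∃y Rxy.
F1: holds.
F2: holds.
F3: holds.
F4: fails — world v has no successor.
F5: holds.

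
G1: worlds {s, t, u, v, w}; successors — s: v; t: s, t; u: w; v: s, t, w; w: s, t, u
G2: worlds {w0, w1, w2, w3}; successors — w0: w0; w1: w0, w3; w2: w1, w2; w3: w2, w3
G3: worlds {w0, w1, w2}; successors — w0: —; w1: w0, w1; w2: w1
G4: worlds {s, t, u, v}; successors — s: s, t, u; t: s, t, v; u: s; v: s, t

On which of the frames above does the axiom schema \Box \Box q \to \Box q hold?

This is the axiom for density; its first-order frame correspondent is \forall x \forall y (Rxy \to \exists z (Rxz \wedge Rzy)).
G1: fails — Ruw but no z with Ruz and Rzw.
G2: satisfies the condition.
G3: satisfies the condition.
G4: satisfies the condition.

G2, G3, G4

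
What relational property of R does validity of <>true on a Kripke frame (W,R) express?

seriality: forall x exists y Rxy

◇⊤ holds at w iff w has a successor, so frame-validity of ◇⊤ is exactly seriality. Equivalently via □A → ◇A:
Suppose □A→◇A is valid. At any x set V(A)=W. Then □A at x, so ◇A at x, so x has a successor.
Conversely, on a frame with seriality the schema holds at every world under every valuation.
So the correspondent is seriality.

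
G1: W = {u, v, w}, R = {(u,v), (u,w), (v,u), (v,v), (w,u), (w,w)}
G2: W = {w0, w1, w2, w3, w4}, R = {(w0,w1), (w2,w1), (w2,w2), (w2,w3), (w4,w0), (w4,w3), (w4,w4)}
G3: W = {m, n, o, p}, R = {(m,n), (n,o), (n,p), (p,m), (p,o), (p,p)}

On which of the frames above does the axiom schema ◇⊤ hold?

G1

This is the axiom for seriality; its first-order frame correspondent is ∀x ∃y Rxy.
G1: satisfies the condition.
G2: fails — world w1 has no successor.
G3: fails — world o has no successor.
Valid on: G1.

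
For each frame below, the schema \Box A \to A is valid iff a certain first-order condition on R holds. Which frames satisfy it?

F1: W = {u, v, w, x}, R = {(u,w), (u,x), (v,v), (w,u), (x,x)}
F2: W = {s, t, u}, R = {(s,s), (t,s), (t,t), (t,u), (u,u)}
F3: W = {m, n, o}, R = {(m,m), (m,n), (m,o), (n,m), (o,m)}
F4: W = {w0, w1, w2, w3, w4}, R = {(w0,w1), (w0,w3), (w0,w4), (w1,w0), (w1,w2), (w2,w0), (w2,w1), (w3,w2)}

Frame correspondent (Sahlqvist): \forall x Rxx — i.e. reflexivity.
F1: fails — world u does not see itself.
F2: holds.
F3: fails — world n does not see itself.
F4: fails — world w0 does not see itself.
Valid on: F2.

F2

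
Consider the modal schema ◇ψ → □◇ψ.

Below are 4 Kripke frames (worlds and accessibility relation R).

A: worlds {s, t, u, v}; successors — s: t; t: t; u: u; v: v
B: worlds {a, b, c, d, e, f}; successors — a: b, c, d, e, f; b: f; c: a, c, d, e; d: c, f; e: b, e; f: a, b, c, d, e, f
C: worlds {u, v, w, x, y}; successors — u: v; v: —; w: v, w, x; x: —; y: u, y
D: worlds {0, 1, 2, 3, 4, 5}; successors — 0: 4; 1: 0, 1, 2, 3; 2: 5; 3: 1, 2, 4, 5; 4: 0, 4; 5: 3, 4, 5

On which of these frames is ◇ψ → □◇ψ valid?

A

The schema corresponds to the Euclidean property: ∀x ∀y ∀z (Rxy ∧ Rxz → Ryz).
A: satisfies the condition.
B: fails — Rab and Rab but not Rbb.
C: fails — Ruv and Ruv but not Rvv.
D: fails — R10 and R10 but not R00.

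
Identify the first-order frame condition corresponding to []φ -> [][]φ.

transitivity: forall x forall y forall z (Rxy & Ryz -> Rxz)

This is the 4 axiom.
Its frame correspondent is transitivity — forall x forall y forall z (Rxy & Ryz -> Rxz).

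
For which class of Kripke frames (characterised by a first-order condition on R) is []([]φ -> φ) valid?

Suppose □(□φ→φ) is valid. Take Rxy and set V(φ)={w : Ryw}. Then at y, □φ holds; since □(□φ→φ) at x, □φ→φ at y, so φ at y, i.e. Ryy.

Shift-reflexivity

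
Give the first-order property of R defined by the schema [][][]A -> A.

forall x exists w (x R^3 w & x = w)

This is a Sahlqvist (Geach-type) schema ◇^0□^3A → □^0◇^0A.
Minimal-valuation argument: fix x; take any y with xR^0y and any z with xR^0z. Set V(A) to the set of worlds R-reachable from y in exactly 3 steps. Then □^3A holds at y, so the antecedent holds at x; validity forces ◇^0A at z, giving a w with zR^0w and yR^3w.
First-order correspondent: forall x exists w (x R^3 w & x = w).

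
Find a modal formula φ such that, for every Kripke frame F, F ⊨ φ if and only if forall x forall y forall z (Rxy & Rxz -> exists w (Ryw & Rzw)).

◇□p → □◇p

The condition is convergence. The .2 schema ◇□p → □◇p defines it.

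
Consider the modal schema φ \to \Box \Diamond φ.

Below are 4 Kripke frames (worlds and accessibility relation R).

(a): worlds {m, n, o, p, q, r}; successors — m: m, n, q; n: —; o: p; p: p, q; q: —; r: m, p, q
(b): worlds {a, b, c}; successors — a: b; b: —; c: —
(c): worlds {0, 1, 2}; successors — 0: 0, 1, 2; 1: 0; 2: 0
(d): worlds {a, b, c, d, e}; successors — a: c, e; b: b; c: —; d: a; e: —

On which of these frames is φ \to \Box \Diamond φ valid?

Frame correspondent (Sahlqvist): \forall x \forall y (Rxy \to Ryx) — i.e. symmetry.
(a): fails — Rop but not Rpo.
(b): fails — Rab but not Rba.
(c): condition met.
(d): fails — Rac but not Rca.

(c)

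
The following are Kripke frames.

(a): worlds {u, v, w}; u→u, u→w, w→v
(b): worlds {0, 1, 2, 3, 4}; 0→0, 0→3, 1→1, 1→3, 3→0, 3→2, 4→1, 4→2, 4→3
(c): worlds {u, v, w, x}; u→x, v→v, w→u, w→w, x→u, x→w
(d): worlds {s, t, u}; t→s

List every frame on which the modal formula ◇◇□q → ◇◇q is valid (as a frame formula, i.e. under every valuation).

The schema corresponds to a generalized confluence (Geach) condition: ∀x ∀y (xR²y → ∃w (yRw ∧ xR²w)).
(a): fails — uR²v but no t with vRt and uR²t.
(b): fails — 0R²2 but no w with 2Rw and 0R²w.
(c): fails — uR²u but no t with uRt and uR²t.
(d): holds.
Valid on: (d).

(d)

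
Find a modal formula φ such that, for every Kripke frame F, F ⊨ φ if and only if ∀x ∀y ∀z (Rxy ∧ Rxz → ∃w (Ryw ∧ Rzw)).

◇□s → □◇s

A defining formula is ◇□s → □◇s (the .2 axiom).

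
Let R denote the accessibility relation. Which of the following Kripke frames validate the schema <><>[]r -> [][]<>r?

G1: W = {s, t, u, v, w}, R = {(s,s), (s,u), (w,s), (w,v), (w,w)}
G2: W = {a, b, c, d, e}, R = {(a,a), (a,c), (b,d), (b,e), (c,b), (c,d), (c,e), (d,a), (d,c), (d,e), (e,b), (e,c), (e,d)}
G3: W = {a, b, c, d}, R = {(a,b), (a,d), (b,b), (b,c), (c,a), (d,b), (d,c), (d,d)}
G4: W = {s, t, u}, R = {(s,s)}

The schema corresponds to a generalized confluence (Geach) condition: forall x forall y forall z ((x R^2 y & x R^2 z) -> exists w (yRw & zRw)).
G1: fails — sR²s, sR²u but no w* with sRw* and uRw*.
G2: fails — aR²a, aR²b but no w with aRw and bRw.
G3: fails — aR²b, aR²c but no w with bRw and cRw.
G4: holds.

G4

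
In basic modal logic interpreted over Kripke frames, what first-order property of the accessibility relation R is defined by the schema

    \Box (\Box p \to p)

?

This is the T□ axiom.
Its frame correspondent is shift-reflexivity — \forall x \forall y (Rxy \to Ryy).

shift-reflexivity: \forall x \forall y (Rxy \to Ryy)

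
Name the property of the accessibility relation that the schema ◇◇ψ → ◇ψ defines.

transitivity: ∀x ∀y ∀z (Rxy ∧ Ryz → Rxz)

This is frame-equivalent to □ψ → □□ψ (substitute ¬ψ for ψ and contrapose).
Suppose □ψ→□□ψ is valid. Take Rxy, Ryz and set V(ψ)={w : Rxw}. Then □ψ at x, so □□ψ at x, so □ψ at y, so ψ at z, i.e. Rxz.
Conversely, any frame satisfying ∀x ∀y ∀z (Rxy ∧ Ryz → Rxz) validates the schema.
Frame condition: ∀x ∀y ∀z (Rxy ∧ Ryz → Rxz).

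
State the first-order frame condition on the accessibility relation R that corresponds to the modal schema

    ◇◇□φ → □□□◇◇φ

∀x ∀y ∀z ((xR²y ∧ xR³z) → ∃w (yRw ∧ zR²w))

This is a Sahlqvist (Geach-type) schema ◇^2□^1φ → □^3◇^2φ.
Minimal-valuation argument: fix x; take any y with xR^2y and any z with xR^3z. Set V(φ) to the set of worlds R-reachable from y in exactly 1 step. Then □^1φ holds at y, so the antecedent holds at x; validity forces ◇^2φ at z, giving a w with zR^2w and yR^1w.
First-order correspondent: ∀x ∀y ∀z ((xR²y ∧ xR³z) → ∃w (yRw ∧ zR²w)).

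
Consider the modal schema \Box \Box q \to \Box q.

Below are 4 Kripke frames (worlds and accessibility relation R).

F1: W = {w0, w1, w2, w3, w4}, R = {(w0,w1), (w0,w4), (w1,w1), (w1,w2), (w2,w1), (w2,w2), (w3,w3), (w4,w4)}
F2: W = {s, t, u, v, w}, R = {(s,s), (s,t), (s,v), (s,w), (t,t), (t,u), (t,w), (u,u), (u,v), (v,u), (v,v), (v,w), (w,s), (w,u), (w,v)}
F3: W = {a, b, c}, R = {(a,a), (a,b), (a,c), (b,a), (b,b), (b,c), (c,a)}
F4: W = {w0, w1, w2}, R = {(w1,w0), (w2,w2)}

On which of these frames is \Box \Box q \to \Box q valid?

This is the axiom for density; its first-order frame correspondent is \forall x \forall y (Rxy \to \exists z (Rxz \wedge Rzy)).
F1: satisfies the condition.
F2: satisfies the condition.
F3: satisfies the condition.
F4: fails — Rw1w0 but no z with Rw1z and Rzw0.

F1, F2, F3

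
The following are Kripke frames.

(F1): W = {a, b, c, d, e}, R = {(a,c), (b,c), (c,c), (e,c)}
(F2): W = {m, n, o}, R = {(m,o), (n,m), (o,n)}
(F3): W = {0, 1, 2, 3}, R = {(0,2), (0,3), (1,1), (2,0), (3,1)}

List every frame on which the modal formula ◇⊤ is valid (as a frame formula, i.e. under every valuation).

(F2), (F3)

The schema corresponds to seriality: ∀x ∃y Rxy.
(F1): fails — world d has no successor.
(F2): satisfies the condition.
(F3): satisfies the condition.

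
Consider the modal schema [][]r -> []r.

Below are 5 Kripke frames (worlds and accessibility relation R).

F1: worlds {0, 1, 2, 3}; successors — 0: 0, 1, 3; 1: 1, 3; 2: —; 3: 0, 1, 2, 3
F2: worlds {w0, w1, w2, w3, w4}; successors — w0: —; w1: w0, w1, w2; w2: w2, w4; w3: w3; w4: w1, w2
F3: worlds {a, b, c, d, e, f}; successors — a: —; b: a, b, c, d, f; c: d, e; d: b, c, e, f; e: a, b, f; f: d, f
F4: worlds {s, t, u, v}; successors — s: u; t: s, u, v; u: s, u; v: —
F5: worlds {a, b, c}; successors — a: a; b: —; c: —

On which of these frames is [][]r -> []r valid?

F1, F2, F5

This is the axiom for density; its first-order frame correspondent is forall x forall y (Rxy -> exists z (Rxz & Rzy)).
F1: satisfies the condition.
F2: satisfies the condition.
F3: fails — Rcd but no z with Rcz and Rzd.
F4: fails — Rtv but no z with Rtz and Rzv.
F5: satisfies the condition.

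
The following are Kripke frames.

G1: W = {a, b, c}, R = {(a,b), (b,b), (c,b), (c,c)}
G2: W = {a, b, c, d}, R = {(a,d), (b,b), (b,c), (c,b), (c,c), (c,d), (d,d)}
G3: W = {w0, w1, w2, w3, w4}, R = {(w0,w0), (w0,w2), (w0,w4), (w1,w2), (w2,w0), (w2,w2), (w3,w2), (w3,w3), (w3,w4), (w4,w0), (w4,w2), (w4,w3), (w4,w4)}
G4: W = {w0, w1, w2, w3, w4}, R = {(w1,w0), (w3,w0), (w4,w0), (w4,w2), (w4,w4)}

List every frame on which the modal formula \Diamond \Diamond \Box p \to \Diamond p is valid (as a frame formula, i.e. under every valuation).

Frame correspondent (Sahlqvist): \forall x \forall y (x R^2 y \to \exists w (yRw \wedge xRw)) — i.e. a generalized confluence (Geach) condition.
G1: condition met.
G2: fails — bR²d but no w with dRw and bRw.
G3: condition met.
G4: fails — w4R²w0 but no w with w0Rw and w4Rw.

G1, G3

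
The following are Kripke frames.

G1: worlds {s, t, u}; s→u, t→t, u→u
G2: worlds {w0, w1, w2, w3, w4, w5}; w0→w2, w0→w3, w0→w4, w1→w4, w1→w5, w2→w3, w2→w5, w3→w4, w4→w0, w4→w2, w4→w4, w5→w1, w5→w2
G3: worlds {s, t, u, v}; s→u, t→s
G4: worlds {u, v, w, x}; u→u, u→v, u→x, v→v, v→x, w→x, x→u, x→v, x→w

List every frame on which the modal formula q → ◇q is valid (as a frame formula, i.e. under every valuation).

none

The schema corresponds to reflexivity: ∀x Rxx.
G1: fails — world s does not see itself.
G2: fails — world w0 does not see itself.
G3: fails — world s does not see itself.
G4: fails — world w does not see itself.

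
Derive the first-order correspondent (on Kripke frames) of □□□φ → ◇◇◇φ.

This is a Sahlqvist (Geach-type) schema ◇^0□^3φ → □^0◇^3φ.
Minimal-valuation argument: fix x; take any y with xR^0y and any z with xR^0z. Set V(φ) to the set of worlds R-reachable from y in exactly 3 steps. Then □^3φ holds at y, so the antecedent holds at x; validity forces ◇^3φ at z, giving a w with zR^3w and yR^3w.
First-order correspondent: ∀x ∃w (xR³w ∧ xR³w).

∀x ∃w (xR³w ∧ xR³w)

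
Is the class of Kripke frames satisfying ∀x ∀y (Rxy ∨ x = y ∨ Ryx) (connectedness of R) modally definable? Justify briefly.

No

If a class were modally definable it would be closed under disjoint unions (Goldblatt–Thomason).
Take 3 disjoint single-world reflexive frames: each is trivially connected, but their disjoint union has 3 worlds with no edge between distinct components, so it is not connected.
So the class is not modally definable.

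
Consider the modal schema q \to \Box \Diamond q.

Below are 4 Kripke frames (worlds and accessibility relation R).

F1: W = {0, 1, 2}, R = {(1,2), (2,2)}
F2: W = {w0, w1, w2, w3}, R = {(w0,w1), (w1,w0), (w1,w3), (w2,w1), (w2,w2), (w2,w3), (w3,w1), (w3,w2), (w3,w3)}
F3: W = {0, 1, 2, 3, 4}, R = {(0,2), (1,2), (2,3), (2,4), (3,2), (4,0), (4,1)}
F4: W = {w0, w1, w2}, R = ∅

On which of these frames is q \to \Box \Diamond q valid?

The schema corresponds to symmetry: \forall x \forall y (Rxy \to Ryx).
F1: fails — R12 but not R21.
F2: fails — Rw2w1 but not Rw1w2.
F3: fails — R02 but not R20.
F4: condition met.

F4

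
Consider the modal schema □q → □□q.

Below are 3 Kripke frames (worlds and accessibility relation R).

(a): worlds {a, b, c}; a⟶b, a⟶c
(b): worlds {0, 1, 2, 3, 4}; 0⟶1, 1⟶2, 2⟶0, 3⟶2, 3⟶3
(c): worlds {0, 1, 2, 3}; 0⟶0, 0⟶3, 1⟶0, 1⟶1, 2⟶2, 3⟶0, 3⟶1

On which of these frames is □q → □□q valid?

The schema corresponds to transitivity: ∀x ∀y ∀z (Rxy ∧ Ryz → Rxz).
(a): ✓.
(b): fails — R32 and R20 but not R30.
(c): fails — R10 and R03 but not R13.

(a)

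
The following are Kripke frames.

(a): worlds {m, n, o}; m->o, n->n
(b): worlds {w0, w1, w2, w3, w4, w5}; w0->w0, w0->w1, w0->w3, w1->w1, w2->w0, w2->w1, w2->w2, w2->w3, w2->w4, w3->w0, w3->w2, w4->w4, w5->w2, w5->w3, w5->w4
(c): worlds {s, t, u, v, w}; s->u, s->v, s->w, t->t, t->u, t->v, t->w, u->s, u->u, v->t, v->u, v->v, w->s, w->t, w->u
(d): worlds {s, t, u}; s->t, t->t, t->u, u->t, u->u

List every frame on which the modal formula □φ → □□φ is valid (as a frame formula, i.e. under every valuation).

(a)

Frame correspondent (Sahlqvist): ∀x ∀y ∀z (Rxy ∧ Ryz → Rxz) — i.e. transitivity.
(a): ✓.
(b): fails — Rw5w2 and Rw2w0 but not Rw5w0.
(c): fails — Rwt and Rtv but not Rwv.
(d): fails — Rst and Rtu but not Rsu.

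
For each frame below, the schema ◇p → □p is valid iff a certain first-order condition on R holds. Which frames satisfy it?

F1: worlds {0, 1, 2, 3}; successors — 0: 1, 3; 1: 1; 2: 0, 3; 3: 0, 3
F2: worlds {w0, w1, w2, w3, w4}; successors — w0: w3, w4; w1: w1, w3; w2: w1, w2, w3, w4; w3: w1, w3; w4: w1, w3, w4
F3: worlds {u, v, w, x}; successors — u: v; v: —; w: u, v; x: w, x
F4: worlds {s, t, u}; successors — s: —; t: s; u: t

F4

The schema corresponds to partial functionality: ∀x ∀y ∀z (Rxy ∧ Rxz → y = z).
F1: fails — 0 sees both 1 and 3.
F2: fails — w0 sees both w3 and w4.
F3: fails — w sees both u and v.
F4: ✓.
Valid on: F4.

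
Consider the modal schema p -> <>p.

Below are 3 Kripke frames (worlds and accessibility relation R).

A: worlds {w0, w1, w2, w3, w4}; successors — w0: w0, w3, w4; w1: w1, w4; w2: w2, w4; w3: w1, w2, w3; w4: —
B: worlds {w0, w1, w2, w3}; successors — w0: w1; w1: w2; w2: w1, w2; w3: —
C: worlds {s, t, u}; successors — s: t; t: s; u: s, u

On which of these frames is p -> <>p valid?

Frame correspondent (Sahlqvist): forall x exists w (x = w & xRw) — i.e. a generalized confluence (Geach) condition.
A: fails — at w4 but no w with w4=w and w4Rw.
B: fails — at w0 but no w with w0=w and w0Rw.
C: fails — at s but no w with s=w and sRw.
Valid on no frame.

none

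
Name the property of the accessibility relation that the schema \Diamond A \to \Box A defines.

Suppose ◇A→□A is valid. Take Rxy, Rxz and set V(A)={y}. Then ◇A at x, so □A at x, so A at z, i.e. z=y.
The converse is a direct semantic check.
So the correspondent is partial functionality.

partial functionality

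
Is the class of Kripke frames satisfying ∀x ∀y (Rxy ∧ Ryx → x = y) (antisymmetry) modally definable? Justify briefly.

Any modally definable frame class is closed under surjective bounded morphisms.
The 8-cycle (worlds a,b,c,d,e,f,g,h with a→b→c→d→e→f→g→h→a) is antisymmetric. Sending even-indexed worlds to a and odd-indexed worlds to b is a surjective bounded morphism onto the two-world frame with a↔b, which is not antisymmetric.
So no modal formula (or set of formulas) defines exactly the antisymmetric frames.

No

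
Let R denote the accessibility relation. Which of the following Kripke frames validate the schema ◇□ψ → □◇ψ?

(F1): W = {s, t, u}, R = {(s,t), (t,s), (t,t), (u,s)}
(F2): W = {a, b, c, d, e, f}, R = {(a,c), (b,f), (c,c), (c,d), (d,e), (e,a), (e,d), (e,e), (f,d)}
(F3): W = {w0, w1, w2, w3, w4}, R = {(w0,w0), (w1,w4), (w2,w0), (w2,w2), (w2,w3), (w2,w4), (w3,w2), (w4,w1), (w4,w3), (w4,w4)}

Frame correspondent (Sahlqvist): ∀x ∀y ∀z (Rxy ∧ Rxz → ∃w (Ryw ∧ Rzw)) — i.e. convergence.
(F1): holds.
(F2): fails — Rcc and Rcd but c and d have no common successor.
(F3): fails — Rw2w4 and Rw2w0 but w4 and w0 have no common successor.

(F1)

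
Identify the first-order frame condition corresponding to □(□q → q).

shift-reflexivity

Suppose □(□q→q) is valid. Take Rxy and set V(q)={w : Ryw}. Then at y, □q holds; since □(□q→q) at x, □q→q at y, so q at y, i.e. Ryy.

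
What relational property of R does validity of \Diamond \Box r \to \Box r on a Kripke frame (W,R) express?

The Euclidean property

This is frame-equivalent to ◇r → □◇r (substitute ¬r for r and contrapose).
Suppose ◇r→□◇r is valid. Take Rxy, Rxz and set V(r)={y}. Then ◇r at x, so □◇r at x, so ◇r at z, so some w with Rzw has r; w=y, i.e. Rzy. By symmetry of the argument, Ryz.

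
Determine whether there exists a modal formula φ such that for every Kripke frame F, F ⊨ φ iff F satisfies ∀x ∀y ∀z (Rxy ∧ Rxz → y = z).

The condition is partial functionality. A defining modal formula is ◇q → □q.

Yes — defined by ◇q → □q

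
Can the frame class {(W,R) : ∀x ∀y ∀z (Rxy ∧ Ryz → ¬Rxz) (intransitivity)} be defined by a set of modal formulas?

Modal frame validity is preserved under surjective bounded morphisms.
The 7-cycle (worlds a,b,c,d,e,f,g with a→b→c→d→e→f→g→a) is intransitive. Mapping every world to a single reflexive point • is a surjective bounded morphism; the reflexive point is not intransitive (R••∧R•• but R••).
So the class is not modally definable.

Not definable by any modal formula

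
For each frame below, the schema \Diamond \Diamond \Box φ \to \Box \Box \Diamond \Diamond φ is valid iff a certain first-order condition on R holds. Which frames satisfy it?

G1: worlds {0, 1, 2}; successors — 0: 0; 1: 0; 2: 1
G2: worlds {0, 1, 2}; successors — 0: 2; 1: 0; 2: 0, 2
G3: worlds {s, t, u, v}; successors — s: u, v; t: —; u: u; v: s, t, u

Frame correspondent (Sahlqvist): \forall x \forall y \forall z ((x R^2 y \wedge x R^2 z) \to \exists w (yRw \wedge z R^2 w)) — i.e. a generalized confluence (Geach) condition.
G1: condition met.
G2: condition met.
G3: fails — sR²s, sR²t but no w with sRw and tR²w.

G1, G2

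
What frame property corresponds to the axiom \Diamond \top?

Seriality

◇⊤ holds at w iff w has a successor, so frame-validity of ◇⊤ is exactly seriality. Equivalently via □q → ◇q:
Suppose □q→◇q is valid. At any x set V(q)=W. Then □q at x, so ◇q at x, so x has a successor.
Conversely, any frame satisfying \forall x \exists y Rxy validates the schema.
Frame condition: \forall x \exists y Rxy.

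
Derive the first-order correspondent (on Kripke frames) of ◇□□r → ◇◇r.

This is a Sahlqvist (Geach-type) schema ◇^1□^2r → □^0◇^2r.
Minimal-valuation argument: fix x; take any y with xR^1y and any z with xR^0z. Set V(r) to the set of worlds R-reachable from y in exactly 2 steps. Then □^2r holds at y, so the antecedent holds at x; validity forces ◇^2r at z, giving a w with zR^2w and yR^2w.
First-order correspondent: ∀x ∀y (xRy → ∃w (yR²w ∧ xR²w)).

∀x ∀y (xRy → ∃w (yR²w ∧ xR²w))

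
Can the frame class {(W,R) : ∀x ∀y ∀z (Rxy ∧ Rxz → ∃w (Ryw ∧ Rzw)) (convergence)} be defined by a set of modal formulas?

The condition is convergence. A defining modal formula is ◇□p → □◇p.

Yes — defined by ◇□p → □◇p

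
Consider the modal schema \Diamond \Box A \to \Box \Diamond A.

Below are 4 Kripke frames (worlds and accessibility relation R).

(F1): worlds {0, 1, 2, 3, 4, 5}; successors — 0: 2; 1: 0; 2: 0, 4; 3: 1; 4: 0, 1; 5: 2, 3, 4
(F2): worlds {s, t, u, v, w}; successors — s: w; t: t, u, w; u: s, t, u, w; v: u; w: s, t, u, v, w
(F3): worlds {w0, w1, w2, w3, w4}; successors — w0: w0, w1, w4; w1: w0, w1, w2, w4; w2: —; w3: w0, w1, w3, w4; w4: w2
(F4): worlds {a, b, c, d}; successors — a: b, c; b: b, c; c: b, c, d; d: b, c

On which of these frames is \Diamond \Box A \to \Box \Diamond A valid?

(F4)

Frame correspondent (Sahlqvist): \forall x \forall y \forall z (Rxy \wedge Rxz \to \exists w (Ryw \wedge Rzw)) — i.e. convergence.
(F1): fails — R20 and R24 but 0 and 4 have no common successor.
(F2): fails — Rwv and Rws but v and s have no common successor.
(F3): fails — Rw0w4 and Rw0w0 but w4 and w0 have no common successor.
(F4): ✓.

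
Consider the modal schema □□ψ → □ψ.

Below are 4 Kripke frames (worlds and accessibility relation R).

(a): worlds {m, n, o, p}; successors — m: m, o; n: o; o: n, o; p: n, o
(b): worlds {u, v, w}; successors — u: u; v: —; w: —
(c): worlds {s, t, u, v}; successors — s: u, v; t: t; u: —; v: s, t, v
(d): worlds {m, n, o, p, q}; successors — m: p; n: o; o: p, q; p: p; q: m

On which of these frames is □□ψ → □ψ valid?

(a), (b)

This is the axiom for density; its first-order frame correspondent is ∀x ∀y (Rxy → ∃z (Rxz ∧ Rzy)).
(a): condition met.
(b): condition met.
(c): fails — Rsu but no z with Rsz and Rzu.
(d): fails — Rno but no z with Rnz and Rzo.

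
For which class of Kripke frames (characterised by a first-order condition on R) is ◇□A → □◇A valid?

convergence

This is the .2 axiom.
Its frame correspondent is convergence — ∀x ∀y ∀z (Rxy ∧ Rxz → ∃w (Ryw ∧ Rzw)).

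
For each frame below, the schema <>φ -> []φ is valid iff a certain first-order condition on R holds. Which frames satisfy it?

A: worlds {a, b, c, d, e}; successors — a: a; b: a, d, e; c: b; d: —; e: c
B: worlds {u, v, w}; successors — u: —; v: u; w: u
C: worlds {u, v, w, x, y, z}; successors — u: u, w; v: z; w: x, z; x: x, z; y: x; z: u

The schema corresponds to partial functionality: forall x forall y forall z (Rxy & Rxz -> y = z).
A: fails — b sees both a and d.
B: satisfies the condition.
C: fails — u sees both u and w.
Valid on: B.

B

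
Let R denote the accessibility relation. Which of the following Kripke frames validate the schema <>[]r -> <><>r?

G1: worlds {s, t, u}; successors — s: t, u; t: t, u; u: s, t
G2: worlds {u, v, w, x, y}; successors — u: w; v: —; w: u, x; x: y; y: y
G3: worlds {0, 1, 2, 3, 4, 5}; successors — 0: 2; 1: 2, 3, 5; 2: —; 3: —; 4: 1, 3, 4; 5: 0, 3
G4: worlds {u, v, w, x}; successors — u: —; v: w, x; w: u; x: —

Frame correspondent (Sahlqvist): forall x forall y (xRy -> exists w (yRw & x R^2 w)) — i.e. a generalized confluence (Geach) condition.
G1: holds.
G2: holds.
G3: fails — 0R2 but no w with 2Rw and 0R²w.
G4: fails — vRx but no t with xRt and vR²t.
Valid on: G1, G2.

G1, G2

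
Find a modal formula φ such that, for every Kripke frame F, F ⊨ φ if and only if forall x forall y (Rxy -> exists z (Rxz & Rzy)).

□□r → □r

A defining formula is □□r → □r (the C4 axiom).
Suppose □□r→□r is valid. Take Rxy and set V(r)={w : xR²w}. Then □□r at x, so □r at x, so r at y, i.e. ∃z(Rxz∧Rzy).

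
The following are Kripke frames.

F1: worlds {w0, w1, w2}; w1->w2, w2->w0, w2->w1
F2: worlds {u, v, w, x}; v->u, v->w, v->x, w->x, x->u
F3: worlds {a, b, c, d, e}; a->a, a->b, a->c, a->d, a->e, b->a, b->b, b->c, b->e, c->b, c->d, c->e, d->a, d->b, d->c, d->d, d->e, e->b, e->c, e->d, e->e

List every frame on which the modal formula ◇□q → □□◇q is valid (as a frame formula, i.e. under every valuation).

F3

The schema corresponds to a generalized confluence (Geach) condition: ∀x ∀y ∀z ((xRy ∧ xR²z) → ∃w (yRw ∧ zRw)).
F1: fails — w1Rw2, w1R²w0 but no w with w2Rw and w0Rw.
F2: fails — vRu, vR²u but no t with uRt and uRt.
F3: condition met.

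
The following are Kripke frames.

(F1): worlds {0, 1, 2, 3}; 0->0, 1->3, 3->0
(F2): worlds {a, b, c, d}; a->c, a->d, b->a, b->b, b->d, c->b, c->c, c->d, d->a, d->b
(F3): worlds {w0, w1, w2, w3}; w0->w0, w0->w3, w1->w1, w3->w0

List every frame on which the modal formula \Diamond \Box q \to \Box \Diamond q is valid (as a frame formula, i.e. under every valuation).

This is the axiom for convergence; its first-order frame correspondent is \forall x \forall y \forall z (Rxy \wedge Rxz \to \exists w (Ryw \wedge Rzw)).
(F1): condition met.
(F2): fails — Rba and Rbd but a and d have no common successor.
(F3): condition met.

(F1), (F3)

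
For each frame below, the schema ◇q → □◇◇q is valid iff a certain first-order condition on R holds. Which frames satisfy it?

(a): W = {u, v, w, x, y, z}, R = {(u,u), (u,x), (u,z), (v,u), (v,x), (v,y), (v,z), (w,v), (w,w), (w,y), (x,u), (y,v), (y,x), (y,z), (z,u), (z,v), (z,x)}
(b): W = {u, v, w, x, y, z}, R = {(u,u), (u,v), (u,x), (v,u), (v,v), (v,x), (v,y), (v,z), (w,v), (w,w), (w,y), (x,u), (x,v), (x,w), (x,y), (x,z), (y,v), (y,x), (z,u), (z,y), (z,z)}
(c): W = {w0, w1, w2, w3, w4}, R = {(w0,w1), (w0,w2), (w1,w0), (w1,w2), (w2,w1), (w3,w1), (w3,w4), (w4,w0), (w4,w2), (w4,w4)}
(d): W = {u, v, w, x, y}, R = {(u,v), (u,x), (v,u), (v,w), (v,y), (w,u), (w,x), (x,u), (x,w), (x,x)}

none

Frame correspondent (Sahlqvist): ∀x ∀y ∀z ((xRy ∧ xRz) → ∃w (y = w ∧ zR²w)) — i.e. a generalized confluence (Geach) condition.
(a): fails — vRy, vRu but no t with y=t and uR²t.
(b): fails — xRw, xRz but no t with w=t and zR²t.
(c): fails — w0Rw1, w0Rw2 but no w with w1=w and w2R²w.
(d): fails — vRu, vRy but no t with u=t and yR²t.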